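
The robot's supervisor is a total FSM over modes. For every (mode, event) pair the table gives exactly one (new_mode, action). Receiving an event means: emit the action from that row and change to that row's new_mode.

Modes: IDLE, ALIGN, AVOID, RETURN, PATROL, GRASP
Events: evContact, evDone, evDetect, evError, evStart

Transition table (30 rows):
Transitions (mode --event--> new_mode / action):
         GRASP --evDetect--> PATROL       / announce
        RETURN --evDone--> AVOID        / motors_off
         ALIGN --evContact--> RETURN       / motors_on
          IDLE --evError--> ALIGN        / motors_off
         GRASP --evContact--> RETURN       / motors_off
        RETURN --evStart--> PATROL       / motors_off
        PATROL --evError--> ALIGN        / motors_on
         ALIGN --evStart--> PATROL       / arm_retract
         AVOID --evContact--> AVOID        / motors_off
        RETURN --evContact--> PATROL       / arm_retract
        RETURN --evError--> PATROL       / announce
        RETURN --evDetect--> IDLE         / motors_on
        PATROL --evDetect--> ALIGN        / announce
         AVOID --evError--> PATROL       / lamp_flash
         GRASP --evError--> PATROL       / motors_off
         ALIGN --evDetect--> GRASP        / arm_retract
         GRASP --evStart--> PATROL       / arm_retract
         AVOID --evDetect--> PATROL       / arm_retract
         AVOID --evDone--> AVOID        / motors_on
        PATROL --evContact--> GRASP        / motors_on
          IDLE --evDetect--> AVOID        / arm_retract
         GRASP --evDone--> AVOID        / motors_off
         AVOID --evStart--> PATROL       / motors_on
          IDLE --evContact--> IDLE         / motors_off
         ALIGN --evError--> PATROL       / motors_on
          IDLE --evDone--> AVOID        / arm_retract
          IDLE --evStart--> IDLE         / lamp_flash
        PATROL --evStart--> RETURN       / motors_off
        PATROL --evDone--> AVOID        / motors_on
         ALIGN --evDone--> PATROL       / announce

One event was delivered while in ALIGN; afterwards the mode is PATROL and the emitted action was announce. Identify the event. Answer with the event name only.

evDone

try evContact: (ALIGN, evContact) → (RETURN, motors_on)
try evDone: (ALIGN, evDone) → (PATROL, announce)  ← matches
try evDetect: (ALIGN, evDetect) → (GRASP, arm_retract)
try evError: (ALIGN, evError) → (PATROL, motors_on)
try evStart: (ALIGN, evStart) → (PATROL, arm_retract)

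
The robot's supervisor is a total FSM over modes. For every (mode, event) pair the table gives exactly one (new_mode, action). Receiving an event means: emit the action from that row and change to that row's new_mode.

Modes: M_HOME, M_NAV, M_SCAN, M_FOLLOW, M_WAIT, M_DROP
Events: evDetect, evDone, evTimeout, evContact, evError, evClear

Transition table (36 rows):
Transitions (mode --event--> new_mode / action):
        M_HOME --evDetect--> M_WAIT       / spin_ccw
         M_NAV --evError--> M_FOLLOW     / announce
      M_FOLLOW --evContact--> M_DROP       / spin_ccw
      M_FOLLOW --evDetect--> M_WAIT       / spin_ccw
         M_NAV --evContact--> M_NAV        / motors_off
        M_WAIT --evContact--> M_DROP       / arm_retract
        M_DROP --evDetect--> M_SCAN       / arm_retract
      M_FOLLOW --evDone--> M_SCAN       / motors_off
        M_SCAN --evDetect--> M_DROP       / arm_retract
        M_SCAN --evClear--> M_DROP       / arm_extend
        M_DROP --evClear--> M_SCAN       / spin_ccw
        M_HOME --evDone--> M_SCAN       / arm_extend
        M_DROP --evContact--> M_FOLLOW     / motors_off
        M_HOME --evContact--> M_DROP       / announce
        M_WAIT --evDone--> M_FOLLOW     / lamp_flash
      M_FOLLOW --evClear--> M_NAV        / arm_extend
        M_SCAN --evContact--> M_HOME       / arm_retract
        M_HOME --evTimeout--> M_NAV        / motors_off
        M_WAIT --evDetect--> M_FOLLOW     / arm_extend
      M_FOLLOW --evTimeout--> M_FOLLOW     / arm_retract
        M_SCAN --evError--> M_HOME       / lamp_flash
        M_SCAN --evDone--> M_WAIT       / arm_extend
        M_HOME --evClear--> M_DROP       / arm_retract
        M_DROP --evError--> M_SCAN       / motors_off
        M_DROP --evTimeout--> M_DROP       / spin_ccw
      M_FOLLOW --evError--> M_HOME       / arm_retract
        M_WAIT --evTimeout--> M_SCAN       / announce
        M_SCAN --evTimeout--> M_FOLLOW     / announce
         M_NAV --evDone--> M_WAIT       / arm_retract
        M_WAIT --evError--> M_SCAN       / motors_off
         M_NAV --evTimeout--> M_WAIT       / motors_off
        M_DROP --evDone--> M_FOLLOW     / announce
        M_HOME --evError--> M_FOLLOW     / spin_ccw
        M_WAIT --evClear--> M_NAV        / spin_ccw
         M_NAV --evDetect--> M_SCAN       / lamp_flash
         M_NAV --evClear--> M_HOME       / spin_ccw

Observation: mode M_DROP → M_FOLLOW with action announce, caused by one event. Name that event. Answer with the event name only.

try evDetect: (M_DROP, evDetect) → (M_SCAN, arm_retract)
try evDone: (M_DROP, evDone) → (M_FOLLOW, announce)  ← matches
try evTimeout: (M_DROP, evTimeout) → (M_DROP, spin_ccw)
try evContact: (M_DROP, evContact) → (M_FOLLOW, motors_off)
try evError: (M_DROP, evError) → (M_SCAN, motors_off)
try evClear: (M_DROP, evClear) → (M_SCAN, spin_ccw)

evDone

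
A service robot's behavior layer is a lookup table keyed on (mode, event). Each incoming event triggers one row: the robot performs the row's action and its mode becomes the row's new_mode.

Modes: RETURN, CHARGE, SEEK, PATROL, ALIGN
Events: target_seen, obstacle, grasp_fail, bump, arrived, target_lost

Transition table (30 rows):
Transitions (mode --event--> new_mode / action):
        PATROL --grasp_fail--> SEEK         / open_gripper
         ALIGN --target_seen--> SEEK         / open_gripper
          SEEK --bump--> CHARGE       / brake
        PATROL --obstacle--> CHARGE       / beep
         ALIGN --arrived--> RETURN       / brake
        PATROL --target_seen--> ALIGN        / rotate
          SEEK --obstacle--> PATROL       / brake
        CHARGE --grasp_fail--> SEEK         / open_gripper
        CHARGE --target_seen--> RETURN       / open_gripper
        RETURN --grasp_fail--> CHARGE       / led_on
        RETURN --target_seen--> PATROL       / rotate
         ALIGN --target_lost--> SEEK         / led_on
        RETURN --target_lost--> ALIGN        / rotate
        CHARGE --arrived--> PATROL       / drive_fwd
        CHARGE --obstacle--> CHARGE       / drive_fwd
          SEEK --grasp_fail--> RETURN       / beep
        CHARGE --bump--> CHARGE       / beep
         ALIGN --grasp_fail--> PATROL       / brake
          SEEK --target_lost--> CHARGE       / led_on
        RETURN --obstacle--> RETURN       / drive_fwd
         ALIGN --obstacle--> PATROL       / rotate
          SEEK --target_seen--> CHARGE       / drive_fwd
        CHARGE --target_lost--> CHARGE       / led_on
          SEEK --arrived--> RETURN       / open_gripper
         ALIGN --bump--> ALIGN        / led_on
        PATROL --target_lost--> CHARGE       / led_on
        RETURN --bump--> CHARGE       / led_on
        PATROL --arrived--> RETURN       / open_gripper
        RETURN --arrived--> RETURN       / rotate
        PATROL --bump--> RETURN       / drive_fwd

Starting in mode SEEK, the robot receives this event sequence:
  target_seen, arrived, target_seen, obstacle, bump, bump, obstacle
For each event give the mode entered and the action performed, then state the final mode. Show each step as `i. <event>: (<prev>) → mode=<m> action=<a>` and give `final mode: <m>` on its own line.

1. target_seen: (SEEK) → mode=CHARGE action=drive_fwd
2. arrived: (CHARGE) → mode=PATROL action=drive_fwd
3. target_seen: (PATROL) → mode=ALIGN action=rotate
4. obstacle: (ALIGN) → mode=PATROL action=rotate
5. bump: (PATROL) → mode=RETURN action=drive_fwd
6. bump: (RETURN) → mode=CHARGE action=led_on
7. obstacle: (CHARGE) → mode=CHARGE action=drive_fwd

final mode: CHARGE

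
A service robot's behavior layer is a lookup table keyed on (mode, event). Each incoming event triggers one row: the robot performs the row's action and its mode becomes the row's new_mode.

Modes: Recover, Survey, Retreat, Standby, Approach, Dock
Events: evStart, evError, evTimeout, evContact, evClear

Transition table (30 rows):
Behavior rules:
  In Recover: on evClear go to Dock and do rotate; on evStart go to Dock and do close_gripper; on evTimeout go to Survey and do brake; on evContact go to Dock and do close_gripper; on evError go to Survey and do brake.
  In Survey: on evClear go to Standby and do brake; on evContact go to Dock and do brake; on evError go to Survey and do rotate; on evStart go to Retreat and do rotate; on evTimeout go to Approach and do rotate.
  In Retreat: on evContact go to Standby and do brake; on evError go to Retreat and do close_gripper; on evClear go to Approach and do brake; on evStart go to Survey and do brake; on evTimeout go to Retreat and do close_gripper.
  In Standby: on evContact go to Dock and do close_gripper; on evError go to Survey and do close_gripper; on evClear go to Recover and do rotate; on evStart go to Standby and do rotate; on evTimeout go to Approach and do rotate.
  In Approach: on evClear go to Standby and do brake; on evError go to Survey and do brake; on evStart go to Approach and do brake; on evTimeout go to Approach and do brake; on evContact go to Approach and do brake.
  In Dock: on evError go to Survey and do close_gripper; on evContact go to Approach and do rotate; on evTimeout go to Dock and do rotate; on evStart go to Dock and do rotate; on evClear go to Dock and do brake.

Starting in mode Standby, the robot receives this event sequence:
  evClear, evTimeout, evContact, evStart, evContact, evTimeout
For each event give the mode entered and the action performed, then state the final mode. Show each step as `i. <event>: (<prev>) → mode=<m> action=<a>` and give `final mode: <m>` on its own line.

1. evClear: (Standby) → mode=Recover action=rotate
2. evTimeout: (Recover) → mode=Survey action=brake
3. evContact: (Survey) → mode=Dock action=brake
4. evStart: (Dock) → mode=Dock action=rotate
5. evContact: (Dock) → mode=Approach action=rotate
6. evTimeout: (Approach) → mode=Approach action=brake

final mode: Approach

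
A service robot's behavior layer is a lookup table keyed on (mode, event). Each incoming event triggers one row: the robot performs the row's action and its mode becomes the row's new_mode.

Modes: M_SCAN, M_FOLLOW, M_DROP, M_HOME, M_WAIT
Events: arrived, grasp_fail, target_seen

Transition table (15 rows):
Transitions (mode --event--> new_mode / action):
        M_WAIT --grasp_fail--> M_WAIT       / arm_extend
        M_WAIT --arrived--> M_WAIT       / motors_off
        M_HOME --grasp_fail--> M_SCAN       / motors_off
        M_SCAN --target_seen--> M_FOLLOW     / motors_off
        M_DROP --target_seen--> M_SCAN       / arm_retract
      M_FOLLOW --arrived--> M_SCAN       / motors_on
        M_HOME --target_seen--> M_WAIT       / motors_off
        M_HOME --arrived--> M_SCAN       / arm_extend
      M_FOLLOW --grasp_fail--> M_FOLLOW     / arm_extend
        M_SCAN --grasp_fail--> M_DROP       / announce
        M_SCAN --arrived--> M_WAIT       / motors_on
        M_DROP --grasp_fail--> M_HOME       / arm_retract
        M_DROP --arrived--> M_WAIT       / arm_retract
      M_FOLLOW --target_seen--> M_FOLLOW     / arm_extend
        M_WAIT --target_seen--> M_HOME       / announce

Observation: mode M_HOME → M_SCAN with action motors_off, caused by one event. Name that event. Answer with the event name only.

grasp_fail

try arrived: (M_HOME, arrived) → (M_SCAN, arm_extend)
try grasp_fail: (M_HOME, grasp_fail) → (M_SCAN, motors_off)  ← matches
try target_seen: (M_HOME, target_seen) → (M_WAIT, motors_off)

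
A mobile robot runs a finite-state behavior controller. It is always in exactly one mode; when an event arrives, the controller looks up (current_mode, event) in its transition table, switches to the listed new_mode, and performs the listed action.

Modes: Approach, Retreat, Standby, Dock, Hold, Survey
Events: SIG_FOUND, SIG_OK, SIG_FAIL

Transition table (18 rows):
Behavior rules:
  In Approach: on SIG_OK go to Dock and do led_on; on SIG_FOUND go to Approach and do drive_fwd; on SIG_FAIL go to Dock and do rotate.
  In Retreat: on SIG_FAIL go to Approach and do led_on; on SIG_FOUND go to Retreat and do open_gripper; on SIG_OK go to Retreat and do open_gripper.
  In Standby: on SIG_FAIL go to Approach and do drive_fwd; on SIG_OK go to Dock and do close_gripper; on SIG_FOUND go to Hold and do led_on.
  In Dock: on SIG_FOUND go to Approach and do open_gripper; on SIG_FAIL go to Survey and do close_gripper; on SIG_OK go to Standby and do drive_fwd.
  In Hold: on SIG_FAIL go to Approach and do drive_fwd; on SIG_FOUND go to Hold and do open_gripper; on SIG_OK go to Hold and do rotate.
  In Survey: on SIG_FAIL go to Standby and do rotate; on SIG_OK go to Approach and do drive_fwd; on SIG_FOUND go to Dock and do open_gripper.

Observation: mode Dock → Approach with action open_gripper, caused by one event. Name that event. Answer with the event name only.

try SIG_FOUND: (Dock, SIG_FOUND) → (Approach, open_gripper)  ← matches
try SIG_OK: (Dock, SIG_OK) → (Standby, drive_fwd)
try SIG_FAIL: (Dock, SIG_FAIL) → (Survey, close_gripper)

SIG_FOUND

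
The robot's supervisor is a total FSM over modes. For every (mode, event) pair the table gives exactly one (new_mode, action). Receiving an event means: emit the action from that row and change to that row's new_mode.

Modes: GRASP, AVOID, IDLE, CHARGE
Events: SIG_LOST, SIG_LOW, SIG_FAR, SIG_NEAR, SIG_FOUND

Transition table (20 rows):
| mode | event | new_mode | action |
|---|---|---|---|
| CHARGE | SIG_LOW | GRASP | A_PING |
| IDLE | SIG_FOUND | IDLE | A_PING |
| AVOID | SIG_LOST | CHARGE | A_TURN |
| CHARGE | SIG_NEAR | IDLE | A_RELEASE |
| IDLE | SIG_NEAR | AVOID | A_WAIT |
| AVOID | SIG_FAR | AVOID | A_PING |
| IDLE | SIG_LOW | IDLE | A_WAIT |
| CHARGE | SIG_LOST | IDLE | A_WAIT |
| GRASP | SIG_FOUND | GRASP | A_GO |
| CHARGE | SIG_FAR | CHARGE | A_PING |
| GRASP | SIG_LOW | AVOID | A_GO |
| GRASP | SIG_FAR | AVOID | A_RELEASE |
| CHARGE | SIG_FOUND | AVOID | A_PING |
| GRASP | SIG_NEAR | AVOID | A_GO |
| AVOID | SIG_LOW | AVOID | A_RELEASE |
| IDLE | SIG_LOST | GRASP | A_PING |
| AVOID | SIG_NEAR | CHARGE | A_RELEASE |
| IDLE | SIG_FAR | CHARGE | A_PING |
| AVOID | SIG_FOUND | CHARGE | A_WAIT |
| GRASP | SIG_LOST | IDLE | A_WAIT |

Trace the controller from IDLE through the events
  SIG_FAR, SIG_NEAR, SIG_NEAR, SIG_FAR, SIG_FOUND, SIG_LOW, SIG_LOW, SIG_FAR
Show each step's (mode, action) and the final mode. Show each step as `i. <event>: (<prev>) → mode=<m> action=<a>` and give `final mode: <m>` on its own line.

final mode: AVOID

1. SIG_FAR: (IDLE) → mode=CHARGE action=A_PING
2. SIG_NEAR: (CHARGE) → mode=IDLE action=A_RELEASE
3. SIG_NEAR: (IDLE) → mode=AVOID action=A_WAIT
4. SIG_FAR: (AVOID) → mode=AVOID action=A_PING
5. SIG_FOUND: (AVOID) → mode=CHARGE action=A_WAIT
6. SIG_LOW: (CHARGE) → mode=GRASP action=A_PING
7. SIG_LOW: (GRASP) → mode=AVOID action=A_GO
8. SIG_FAR: (AVOID) → mode=AVOID action=A_PING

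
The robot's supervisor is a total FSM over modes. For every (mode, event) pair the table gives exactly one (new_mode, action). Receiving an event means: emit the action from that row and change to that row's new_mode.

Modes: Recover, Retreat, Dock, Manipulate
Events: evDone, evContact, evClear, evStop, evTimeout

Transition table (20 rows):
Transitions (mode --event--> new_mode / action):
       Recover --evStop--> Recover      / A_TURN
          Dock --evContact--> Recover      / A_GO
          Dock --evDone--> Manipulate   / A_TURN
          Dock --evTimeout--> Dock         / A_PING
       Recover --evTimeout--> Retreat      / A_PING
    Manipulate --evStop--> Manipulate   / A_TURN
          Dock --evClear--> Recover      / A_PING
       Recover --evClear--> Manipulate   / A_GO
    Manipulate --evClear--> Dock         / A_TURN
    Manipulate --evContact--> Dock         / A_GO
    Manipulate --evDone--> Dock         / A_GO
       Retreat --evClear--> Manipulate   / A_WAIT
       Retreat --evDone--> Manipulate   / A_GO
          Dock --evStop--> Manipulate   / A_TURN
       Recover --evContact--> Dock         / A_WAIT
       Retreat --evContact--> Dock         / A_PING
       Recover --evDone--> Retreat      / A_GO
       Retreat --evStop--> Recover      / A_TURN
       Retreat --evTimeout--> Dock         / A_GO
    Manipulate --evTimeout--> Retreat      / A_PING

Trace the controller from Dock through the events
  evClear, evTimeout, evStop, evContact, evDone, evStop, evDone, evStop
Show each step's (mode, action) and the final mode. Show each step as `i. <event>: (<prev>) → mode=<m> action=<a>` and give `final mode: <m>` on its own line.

1. evClear: (Dock) → mode=Recover action=A_PING
2. evTimeout: (Recover) → mode=Retreat action=A_PING
3. evStop: (Retreat) → mode=Recover action=A_TURN
4. evContact: (Recover) → mode=Dock action=A_WAIT
5. evDone: (Dock) → mode=Manipulate action=A_TURN
6. evStop: (Manipulate) → mode=Manipulate action=A_TURN
7. evDone: (Manipulate) → mode=Dock action=A_GO
8. evStop: (Dock) → mode=Manipulate action=A_TURN

final mode: Manipulate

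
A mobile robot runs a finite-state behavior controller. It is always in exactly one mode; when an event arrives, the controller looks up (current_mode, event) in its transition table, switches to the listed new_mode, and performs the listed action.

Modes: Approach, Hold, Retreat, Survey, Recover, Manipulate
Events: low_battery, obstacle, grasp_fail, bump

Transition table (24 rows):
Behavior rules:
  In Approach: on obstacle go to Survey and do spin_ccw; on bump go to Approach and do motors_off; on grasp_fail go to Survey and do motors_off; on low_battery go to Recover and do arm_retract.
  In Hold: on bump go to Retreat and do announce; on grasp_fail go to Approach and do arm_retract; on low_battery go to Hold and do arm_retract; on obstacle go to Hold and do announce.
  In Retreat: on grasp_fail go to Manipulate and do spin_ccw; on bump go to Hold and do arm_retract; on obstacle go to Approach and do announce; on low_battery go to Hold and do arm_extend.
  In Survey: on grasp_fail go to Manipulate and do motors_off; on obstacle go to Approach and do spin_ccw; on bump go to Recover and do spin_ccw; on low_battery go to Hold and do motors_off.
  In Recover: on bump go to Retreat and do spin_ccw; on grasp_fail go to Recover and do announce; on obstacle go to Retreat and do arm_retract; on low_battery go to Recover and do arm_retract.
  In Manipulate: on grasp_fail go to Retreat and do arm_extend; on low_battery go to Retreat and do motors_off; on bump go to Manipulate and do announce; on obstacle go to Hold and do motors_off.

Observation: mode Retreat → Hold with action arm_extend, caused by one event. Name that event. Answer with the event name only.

low_battery

try low_battery: (Retreat, low_battery) → (Hold, arm_extend)  ← matches
try obstacle: (Retreat, obstacle) → (Approach, announce)
try grasp_fail: (Retreat, grasp_fail) → (Manipulate, spin_ccw)
try bump: (Retreat, bump) → (Hold, arm_retract)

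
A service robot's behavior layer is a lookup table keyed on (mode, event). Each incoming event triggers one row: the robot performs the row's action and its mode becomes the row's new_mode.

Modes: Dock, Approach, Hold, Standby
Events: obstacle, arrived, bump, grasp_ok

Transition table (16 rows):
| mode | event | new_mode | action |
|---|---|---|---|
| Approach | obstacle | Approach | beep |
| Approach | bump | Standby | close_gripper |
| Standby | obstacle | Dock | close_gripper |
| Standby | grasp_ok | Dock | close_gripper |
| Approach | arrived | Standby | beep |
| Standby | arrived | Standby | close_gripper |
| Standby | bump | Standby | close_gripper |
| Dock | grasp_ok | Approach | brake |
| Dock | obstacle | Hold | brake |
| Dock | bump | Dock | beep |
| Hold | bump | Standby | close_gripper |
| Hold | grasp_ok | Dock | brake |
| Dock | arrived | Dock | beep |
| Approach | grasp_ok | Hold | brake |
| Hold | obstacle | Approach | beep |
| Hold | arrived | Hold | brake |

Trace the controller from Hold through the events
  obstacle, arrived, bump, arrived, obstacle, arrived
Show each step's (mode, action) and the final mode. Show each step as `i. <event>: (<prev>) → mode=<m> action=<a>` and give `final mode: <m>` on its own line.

final mode: Dock

1. obstacle: (Hold) → mode=Approach action=beep
2. arrived: (Approach) → mode=Standby action=beep
3. bump: (Standby) → mode=Standby action=close_gripper
4. arrived: (Standby) → mode=Standby action=close_gripper
5. obstacle: (Standby) → mode=Dock action=close_gripper
6. arrived: (Dock) → mode=Dock action=beep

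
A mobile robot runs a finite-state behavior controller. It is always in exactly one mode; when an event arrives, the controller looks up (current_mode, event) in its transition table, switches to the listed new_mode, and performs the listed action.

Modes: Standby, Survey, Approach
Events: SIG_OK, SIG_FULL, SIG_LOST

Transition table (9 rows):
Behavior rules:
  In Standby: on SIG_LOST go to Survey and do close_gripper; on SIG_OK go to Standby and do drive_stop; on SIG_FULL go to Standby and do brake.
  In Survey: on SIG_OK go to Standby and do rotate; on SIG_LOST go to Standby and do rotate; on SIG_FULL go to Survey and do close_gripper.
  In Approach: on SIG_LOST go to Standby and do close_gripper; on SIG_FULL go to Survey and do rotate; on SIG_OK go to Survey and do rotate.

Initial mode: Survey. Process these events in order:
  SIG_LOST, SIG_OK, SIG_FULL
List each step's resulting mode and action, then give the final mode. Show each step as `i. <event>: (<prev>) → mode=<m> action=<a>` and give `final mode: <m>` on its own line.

final mode: Standby

1. SIG_LOST: (Survey) → mode=Standby action=rotate
2. SIG_OK: (Standby) → mode=Standby action=drive_stop
3. SIG_FULL: (Standby) → mode=Standby action=brake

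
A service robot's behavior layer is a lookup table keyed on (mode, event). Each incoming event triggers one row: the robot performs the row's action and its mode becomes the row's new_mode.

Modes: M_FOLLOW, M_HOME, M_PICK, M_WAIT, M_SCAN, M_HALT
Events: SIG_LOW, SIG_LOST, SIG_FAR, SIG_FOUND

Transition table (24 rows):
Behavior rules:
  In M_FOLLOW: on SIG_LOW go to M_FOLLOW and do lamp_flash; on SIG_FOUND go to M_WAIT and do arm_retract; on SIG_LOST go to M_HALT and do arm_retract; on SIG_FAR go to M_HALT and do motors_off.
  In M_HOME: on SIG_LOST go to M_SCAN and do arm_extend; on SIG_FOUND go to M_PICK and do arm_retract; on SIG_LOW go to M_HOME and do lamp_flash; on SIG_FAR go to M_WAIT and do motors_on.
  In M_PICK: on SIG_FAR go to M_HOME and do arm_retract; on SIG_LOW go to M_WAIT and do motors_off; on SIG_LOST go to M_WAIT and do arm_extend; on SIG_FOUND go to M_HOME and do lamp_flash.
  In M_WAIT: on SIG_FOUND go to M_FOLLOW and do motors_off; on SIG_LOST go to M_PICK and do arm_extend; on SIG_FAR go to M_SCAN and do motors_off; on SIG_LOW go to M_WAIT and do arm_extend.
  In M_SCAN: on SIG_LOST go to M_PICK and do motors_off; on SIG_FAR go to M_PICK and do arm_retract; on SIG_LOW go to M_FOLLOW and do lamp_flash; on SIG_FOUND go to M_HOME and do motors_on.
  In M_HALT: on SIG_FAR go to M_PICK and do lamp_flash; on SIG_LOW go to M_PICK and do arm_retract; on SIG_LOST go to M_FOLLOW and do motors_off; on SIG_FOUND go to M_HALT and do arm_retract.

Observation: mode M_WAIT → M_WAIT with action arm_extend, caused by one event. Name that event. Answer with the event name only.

try SIG_LOW: (M_WAIT, SIG_LOW) → (M_WAIT, arm_extend)  ← matches
try SIG_LOST: (M_WAIT, SIG_LOST) → (M_PICK, arm_extend)
try SIG_FAR: (M_WAIT, SIG_FAR) → (M_SCAN, motors_off)
try SIG_FOUND: (M_WAIT, SIG_FOUND) → (M_FOLLOW, motors_off)

SIG_LOW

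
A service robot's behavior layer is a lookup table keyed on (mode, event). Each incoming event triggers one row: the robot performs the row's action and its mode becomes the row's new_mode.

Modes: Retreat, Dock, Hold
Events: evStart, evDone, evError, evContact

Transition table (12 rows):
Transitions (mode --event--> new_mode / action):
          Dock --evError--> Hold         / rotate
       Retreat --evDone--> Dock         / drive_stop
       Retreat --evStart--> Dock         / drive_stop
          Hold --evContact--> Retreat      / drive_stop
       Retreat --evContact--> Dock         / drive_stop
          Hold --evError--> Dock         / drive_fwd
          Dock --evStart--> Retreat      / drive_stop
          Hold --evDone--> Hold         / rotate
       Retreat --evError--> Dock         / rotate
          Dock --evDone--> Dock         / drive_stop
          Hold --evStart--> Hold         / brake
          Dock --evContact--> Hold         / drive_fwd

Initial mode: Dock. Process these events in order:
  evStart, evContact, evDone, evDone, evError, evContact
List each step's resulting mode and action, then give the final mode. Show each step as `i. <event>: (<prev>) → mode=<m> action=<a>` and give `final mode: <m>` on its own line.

1. evStart: (Dock) → mode=Retreat action=drive_stop
2. evContact: (Retreat) → mode=Dock action=drive_stop
3. evDone: (Dock) → mode=Dock action=drive_stop
4. evDone: (Dock) → mode=Dock action=drive_stop
5. evError: (Dock) → mode=Hold action=rotate
6. evContact: (Hold) → mode=Retreat action=drive_stop

final mode: Retreat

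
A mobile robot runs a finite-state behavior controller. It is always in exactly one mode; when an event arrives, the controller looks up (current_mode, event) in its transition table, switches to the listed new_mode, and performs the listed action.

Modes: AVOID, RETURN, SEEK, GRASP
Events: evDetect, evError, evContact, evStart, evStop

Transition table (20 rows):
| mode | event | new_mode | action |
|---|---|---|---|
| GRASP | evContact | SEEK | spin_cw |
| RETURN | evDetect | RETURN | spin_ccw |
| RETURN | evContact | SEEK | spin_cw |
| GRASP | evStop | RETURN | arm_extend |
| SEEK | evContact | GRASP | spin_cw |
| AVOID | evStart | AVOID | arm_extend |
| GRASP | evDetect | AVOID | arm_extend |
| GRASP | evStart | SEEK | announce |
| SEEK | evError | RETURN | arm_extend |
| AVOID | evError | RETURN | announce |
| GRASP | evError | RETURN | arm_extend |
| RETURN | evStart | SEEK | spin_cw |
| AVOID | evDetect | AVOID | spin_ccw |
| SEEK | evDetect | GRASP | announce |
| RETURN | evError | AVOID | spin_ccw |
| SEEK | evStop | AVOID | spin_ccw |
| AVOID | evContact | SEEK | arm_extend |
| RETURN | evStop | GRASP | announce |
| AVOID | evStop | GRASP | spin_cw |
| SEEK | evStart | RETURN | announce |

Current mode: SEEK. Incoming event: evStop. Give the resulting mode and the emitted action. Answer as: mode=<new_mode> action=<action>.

mode=AVOID action=spin_ccw

current mode = SEEK; filter table to that mode:
  (SEEK, evContact) → (GRASP, spin_cw)
  (SEEK, evError) → (RETURN, arm_extend)
  (SEEK, evDetect) → (GRASP, announce)
  (SEEK, evStop) → (AVOID, spin_ccw)  ← event matches
  (SEEK, evStart) → (RETURN, announce)
event = evStop selects (AVOID, spin_ccw)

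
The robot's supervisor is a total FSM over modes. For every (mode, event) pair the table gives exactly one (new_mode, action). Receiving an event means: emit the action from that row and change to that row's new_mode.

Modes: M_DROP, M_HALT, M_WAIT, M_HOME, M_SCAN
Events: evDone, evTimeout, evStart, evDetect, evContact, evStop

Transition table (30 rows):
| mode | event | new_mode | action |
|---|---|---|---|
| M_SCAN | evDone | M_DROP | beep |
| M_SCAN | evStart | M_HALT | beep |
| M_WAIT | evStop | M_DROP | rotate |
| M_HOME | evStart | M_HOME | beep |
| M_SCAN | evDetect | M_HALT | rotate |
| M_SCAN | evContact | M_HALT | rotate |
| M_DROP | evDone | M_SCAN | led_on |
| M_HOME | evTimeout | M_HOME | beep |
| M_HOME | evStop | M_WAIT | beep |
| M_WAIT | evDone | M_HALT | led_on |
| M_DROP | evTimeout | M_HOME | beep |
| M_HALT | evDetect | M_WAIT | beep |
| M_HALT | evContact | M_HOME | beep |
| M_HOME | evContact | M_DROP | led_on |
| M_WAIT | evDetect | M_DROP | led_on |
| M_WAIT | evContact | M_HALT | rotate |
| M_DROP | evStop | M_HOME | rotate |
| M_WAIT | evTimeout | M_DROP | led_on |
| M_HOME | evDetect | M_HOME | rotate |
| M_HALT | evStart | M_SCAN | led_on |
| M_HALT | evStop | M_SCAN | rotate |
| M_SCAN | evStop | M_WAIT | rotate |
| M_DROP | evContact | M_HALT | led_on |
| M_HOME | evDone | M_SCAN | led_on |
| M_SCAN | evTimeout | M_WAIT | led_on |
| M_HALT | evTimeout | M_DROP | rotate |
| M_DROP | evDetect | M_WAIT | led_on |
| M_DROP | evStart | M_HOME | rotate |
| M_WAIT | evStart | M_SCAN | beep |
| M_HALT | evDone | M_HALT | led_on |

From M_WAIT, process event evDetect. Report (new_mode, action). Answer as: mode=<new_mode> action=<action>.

current mode = M_WAIT; filter table to that mode:
  (M_WAIT, evStop) → (M_DROP, rotate)
  (M_WAIT, evDone) → (M_HALT, led_on)
  (M_WAIT, evDetect) → (M_DROP, led_on)  ← event matches
  (M_WAIT, evContact) → (M_HALT, rotate)
  (M_WAIT, evTimeout) → (M_DROP, led_on)
  (M_WAIT, evStart) → (M_SCAN, beep)
event = evDetect selects (M_DROP, led_on)

mode=M_DROP action=led_on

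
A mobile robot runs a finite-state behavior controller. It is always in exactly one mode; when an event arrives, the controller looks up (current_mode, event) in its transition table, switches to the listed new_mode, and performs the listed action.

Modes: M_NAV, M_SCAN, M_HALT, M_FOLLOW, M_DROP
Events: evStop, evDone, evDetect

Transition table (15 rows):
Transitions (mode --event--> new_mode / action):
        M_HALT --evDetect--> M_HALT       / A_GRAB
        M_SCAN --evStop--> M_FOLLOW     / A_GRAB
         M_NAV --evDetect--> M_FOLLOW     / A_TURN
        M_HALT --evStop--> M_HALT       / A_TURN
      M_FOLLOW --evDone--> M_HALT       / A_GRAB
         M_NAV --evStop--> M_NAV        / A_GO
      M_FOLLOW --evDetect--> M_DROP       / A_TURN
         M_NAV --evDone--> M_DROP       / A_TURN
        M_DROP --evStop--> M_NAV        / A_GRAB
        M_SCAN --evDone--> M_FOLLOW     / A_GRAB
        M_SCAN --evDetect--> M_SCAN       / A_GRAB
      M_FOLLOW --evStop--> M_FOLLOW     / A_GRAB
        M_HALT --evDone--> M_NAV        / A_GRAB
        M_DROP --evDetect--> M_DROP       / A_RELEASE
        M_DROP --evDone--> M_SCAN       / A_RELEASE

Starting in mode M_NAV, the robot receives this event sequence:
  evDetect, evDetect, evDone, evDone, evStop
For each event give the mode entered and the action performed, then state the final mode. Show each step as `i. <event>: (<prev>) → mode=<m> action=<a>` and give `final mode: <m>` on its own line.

final mode: M_FOLLOW

1. evDetect: (M_NAV) → mode=M_FOLLOW action=A_TURN
2. evDetect: (M_FOLLOW) → mode=M_DROP action=A_TURN
3. evDone: (M_DROP) → mode=M_SCAN action=A_RELEASE
4. evDone: (M_SCAN) → mode=M_FOLLOW action=A_GRAB
5. evStop: (M_FOLLOW) → mode=M_FOLLOW action=A_GRAB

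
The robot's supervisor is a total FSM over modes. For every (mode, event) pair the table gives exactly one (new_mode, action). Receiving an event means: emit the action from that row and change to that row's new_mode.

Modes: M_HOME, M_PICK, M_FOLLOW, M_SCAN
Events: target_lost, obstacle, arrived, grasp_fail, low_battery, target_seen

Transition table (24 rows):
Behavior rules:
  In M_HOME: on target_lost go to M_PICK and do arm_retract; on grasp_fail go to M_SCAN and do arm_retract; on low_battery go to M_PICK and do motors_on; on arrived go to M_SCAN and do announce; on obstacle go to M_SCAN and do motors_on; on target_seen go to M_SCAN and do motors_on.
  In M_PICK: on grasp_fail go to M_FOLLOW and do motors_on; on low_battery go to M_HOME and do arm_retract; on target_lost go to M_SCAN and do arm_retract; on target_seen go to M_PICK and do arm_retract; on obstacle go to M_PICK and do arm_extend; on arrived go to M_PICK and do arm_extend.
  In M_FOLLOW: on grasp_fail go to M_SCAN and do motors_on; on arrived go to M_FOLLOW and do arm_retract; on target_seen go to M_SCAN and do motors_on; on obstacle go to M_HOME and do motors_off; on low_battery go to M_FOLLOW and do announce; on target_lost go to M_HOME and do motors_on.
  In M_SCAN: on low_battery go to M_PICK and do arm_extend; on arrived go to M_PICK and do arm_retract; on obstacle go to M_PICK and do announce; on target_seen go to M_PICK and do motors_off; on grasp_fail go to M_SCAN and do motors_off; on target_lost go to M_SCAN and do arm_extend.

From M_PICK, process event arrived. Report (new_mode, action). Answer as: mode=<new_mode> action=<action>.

current mode = M_PICK; filter table to that mode:
  (M_PICK, grasp_fail) → (M_FOLLOW, motors_on)
  (M_PICK, low_battery) → (M_HOME, arm_retract)
  (M_PICK, target_lost) → (M_SCAN, arm_retract)
  (M_PICK, target_seen) → (M_PICK, arm_retract)
  (M_PICK, obstacle) → (M_PICK, arm_extend)
  (M_PICK, arrived) → (M_PICK, arm_extend)  ← event matches
event = arrived selects (M_PICK, arm_extend)

mode=M_PICK action=arm_extend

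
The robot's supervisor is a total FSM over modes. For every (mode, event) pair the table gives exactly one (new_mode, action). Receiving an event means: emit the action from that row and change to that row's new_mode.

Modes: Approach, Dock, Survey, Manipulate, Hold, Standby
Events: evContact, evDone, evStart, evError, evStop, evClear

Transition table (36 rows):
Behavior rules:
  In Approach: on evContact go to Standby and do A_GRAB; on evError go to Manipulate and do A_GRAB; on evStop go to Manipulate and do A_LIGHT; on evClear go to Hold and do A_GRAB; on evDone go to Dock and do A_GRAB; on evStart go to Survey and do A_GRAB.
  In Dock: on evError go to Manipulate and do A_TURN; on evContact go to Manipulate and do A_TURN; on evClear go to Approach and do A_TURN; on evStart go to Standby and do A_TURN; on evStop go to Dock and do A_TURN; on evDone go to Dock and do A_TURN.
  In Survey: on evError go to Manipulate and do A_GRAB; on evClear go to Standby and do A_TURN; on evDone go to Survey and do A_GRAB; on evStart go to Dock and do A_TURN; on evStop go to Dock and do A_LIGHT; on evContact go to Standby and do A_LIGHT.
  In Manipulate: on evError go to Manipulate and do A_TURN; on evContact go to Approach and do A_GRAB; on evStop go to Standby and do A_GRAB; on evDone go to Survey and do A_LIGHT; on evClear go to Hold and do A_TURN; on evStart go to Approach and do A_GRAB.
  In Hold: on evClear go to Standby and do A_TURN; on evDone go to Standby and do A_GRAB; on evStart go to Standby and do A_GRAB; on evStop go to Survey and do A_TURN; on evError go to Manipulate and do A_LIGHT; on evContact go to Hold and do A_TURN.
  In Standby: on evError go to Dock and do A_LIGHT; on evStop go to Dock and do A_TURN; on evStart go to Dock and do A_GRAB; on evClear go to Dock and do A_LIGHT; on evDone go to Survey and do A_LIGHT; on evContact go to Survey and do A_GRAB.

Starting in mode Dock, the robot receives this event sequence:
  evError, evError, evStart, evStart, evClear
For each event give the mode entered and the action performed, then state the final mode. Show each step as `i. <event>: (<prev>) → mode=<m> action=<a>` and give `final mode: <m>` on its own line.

final mode: Standby

1. evError: (Dock) → mode=Manipulate action=A_TURN
2. evError: (Manipulate) → mode=Manipulate action=A_TURN
3. evStart: (Manipulate) → mode=Approach action=A_GRAB
4. evStart: (Approach) → mode=Survey action=A_GRAB
5. evClear: (Survey) → mode=Standby action=A_TURN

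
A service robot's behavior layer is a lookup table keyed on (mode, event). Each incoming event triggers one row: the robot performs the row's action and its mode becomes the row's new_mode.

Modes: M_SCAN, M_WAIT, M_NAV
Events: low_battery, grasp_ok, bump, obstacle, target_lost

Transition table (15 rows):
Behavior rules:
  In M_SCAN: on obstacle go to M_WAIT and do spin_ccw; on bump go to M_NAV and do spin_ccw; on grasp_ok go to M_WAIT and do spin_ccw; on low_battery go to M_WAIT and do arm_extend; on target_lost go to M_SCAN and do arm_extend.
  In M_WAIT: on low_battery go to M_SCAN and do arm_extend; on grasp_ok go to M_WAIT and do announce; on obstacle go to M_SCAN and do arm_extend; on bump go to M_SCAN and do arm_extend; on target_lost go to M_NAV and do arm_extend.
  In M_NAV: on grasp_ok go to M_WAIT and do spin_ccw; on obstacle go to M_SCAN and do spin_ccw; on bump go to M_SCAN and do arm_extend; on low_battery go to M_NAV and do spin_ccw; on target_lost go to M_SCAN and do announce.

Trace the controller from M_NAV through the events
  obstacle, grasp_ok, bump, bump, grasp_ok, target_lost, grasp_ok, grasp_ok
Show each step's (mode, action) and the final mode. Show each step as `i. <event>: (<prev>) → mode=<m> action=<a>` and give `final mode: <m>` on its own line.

final mode: M_WAIT

1. obstacle: (M_NAV) → mode=M_SCAN action=spin_ccw
2. grasp_ok: (M_SCAN) → mode=M_WAIT action=spin_ccw
3. bump: (M_WAIT) → mode=M_SCAN action=arm_extend
4. bump: (M_SCAN) → mode=M_NAV action=spin_ccw
5. grasp_ok: (M_NAV) → mode=M_WAIT action=spin_ccw
6. target_lost: (M_WAIT) → mode=M_NAV action=arm_extend
7. grasp_ok: (M_NAV) → mode=M_WAIT action=spin_ccw
8. grasp_ok: (M_WAIT) → mode=M_WAIT action=announce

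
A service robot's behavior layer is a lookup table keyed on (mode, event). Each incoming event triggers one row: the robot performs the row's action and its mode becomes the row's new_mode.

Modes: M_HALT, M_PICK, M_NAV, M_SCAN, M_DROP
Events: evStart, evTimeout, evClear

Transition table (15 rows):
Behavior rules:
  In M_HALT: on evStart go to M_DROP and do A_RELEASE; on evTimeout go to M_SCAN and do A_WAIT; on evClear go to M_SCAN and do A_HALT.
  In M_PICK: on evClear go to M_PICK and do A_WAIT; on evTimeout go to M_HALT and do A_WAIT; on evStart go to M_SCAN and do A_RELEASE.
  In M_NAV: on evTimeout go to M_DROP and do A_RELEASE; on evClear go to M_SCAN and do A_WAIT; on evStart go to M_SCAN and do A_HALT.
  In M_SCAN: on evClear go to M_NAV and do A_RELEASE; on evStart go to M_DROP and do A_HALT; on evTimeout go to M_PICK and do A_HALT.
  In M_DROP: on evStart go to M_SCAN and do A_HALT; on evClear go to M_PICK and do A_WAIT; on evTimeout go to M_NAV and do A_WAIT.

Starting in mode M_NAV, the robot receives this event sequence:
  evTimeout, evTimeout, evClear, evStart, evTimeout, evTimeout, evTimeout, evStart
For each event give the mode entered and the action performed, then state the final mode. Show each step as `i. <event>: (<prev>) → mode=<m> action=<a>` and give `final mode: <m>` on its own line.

final mode: M_SCAN

1. evTimeout: (M_NAV) → mode=M_DROP action=A_RELEASE
2. evTimeout: (M_DROP) → mode=M_NAV action=A_WAIT
3. evClear: (M_NAV) → mode=M_SCAN action=A_WAIT
4. evStart: (M_SCAN) → mode=M_DROP action=A_HALT
5. evTimeout: (M_DROP) → mode=M_NAV action=A_WAIT
6. evTimeout: (M_NAV) → mode=M_DROP action=A_RELEASE
7. evTimeout: (M_DROP) → mode=M_NAV action=A_WAIT
8. evStart: (M_NAV) → mode=M_SCAN action=A_HALT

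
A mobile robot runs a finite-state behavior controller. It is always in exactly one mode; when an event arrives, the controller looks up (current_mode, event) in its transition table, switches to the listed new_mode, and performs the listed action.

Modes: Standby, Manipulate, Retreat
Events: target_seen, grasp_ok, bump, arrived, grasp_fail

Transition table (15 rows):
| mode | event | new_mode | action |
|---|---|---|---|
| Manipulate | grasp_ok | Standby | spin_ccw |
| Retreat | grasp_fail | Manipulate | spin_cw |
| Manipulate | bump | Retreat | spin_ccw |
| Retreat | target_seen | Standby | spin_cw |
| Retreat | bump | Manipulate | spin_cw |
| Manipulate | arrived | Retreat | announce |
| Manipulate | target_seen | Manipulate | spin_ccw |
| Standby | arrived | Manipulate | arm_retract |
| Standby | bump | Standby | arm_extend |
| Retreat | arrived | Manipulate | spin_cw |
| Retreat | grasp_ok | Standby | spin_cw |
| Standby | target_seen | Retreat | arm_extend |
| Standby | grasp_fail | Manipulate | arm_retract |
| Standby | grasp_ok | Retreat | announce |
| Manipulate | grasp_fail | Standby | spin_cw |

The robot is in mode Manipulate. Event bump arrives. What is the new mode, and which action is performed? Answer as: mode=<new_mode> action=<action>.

current mode = Manipulate; filter table to that mode:
  (Manipulate, grasp_ok) → (Standby, spin_ccw)
  (Manipulate, bump) → (Retreat, spin_ccw)  ← event matches
  (Manipulate, arrived) → (Retreat, announce)
  (Manipulate, target_seen) → (Manipulate, spin_ccw)
  (Manipulate, grasp_fail) → (Standby, spin_cw)
event = bump selects (Retreat, spin_ccw)

mode=Retreat action=spin_ccw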